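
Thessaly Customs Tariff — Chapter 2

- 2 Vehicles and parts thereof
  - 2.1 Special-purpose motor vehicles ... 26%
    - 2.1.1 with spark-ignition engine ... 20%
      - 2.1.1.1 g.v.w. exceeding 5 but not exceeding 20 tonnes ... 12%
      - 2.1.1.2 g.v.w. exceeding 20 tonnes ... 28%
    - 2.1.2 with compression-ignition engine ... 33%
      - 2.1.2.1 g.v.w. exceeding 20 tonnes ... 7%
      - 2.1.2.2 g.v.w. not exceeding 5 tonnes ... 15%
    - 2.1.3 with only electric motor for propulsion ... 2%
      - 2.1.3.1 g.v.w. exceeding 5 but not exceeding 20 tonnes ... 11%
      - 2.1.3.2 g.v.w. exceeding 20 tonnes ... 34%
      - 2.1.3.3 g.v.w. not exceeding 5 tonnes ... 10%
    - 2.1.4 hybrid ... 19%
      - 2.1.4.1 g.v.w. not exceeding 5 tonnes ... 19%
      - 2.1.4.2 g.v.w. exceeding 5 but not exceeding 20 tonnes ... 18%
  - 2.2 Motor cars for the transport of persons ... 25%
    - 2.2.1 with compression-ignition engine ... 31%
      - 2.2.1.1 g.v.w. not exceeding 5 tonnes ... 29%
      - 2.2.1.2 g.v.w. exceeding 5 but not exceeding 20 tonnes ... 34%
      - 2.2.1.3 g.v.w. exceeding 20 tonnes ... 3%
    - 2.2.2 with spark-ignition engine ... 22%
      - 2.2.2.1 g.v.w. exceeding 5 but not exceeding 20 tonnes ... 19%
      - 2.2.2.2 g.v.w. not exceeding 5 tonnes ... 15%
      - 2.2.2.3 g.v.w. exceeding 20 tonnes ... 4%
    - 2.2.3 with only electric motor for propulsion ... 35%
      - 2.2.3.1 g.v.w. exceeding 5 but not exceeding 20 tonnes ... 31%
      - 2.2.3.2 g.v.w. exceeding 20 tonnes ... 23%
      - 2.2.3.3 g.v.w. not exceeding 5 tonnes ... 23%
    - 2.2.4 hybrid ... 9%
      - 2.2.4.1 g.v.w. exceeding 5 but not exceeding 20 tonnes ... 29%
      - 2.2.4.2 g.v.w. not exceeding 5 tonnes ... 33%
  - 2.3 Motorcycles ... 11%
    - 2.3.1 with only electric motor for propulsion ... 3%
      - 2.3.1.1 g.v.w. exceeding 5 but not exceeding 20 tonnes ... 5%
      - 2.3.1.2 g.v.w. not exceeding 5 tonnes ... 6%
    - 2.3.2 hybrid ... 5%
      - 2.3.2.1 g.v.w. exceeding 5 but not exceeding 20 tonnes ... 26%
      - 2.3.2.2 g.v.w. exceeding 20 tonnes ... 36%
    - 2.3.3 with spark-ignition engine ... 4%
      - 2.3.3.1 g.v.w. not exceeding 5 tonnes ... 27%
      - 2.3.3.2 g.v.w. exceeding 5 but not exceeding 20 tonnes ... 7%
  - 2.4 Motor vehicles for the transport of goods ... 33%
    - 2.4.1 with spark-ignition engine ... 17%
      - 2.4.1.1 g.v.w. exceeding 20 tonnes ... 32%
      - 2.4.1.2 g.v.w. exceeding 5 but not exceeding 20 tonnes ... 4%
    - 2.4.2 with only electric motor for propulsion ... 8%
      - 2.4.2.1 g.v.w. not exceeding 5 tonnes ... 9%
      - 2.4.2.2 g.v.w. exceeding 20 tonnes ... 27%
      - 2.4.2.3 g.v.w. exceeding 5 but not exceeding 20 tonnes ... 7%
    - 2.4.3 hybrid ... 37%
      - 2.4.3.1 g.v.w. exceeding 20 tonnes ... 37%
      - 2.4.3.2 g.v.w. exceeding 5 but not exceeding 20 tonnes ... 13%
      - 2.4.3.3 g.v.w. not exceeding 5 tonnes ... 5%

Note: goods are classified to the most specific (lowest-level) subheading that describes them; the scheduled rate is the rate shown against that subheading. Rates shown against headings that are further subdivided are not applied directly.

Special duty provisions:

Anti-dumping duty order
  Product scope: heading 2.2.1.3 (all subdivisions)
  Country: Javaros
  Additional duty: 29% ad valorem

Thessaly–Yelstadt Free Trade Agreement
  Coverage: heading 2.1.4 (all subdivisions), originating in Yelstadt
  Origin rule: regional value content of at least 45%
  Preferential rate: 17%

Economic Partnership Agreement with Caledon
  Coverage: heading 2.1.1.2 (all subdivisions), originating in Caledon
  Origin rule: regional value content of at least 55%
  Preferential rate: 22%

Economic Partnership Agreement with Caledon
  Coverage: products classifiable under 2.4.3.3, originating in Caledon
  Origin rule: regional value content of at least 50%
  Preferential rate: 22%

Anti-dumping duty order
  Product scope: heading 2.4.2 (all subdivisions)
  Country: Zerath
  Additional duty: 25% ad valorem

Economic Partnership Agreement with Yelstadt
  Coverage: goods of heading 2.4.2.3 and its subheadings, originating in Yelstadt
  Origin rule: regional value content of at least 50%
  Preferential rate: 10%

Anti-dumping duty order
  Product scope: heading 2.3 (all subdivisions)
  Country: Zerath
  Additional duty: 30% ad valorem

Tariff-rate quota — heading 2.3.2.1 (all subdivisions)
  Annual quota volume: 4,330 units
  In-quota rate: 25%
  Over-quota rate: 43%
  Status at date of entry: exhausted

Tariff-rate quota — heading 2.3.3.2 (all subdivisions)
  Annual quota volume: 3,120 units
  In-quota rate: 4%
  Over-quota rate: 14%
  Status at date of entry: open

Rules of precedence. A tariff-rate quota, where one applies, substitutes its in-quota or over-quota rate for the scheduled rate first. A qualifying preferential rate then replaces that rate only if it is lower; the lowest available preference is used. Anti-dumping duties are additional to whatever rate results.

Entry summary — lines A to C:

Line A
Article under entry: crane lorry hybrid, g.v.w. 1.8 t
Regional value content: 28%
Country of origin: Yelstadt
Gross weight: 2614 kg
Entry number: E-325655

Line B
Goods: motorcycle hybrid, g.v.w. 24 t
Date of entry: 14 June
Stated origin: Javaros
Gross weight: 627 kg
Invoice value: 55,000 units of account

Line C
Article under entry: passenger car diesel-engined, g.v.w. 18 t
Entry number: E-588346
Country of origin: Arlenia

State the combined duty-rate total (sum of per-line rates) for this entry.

89%

Line A: crane lorry → 2.1; hybrid → 2.1.4; g.v.w. 1.8 t → 2.1.4.1. Scheduled 19%. Yelstadt agreement on 2.1.4: RVC < 45%; Yelstadt agreement on 2.4.2.3: 2.1.4.1 not covered. → 19%.
Line B: motorcycle → 2.3; hybrid → 2.3.2; g.v.w. 24 t → 2.3.2.2. Scheduled 36%. No special measure applies. → 36%.
Line C: passenger car → 2.2; diesel-engined → 2.2.1; g.v.w. 18 t → 2.2.1.2. Scheduled 34%. No special measure applies. → 34%.
Sum: 19% + 36% + 34% = 89%.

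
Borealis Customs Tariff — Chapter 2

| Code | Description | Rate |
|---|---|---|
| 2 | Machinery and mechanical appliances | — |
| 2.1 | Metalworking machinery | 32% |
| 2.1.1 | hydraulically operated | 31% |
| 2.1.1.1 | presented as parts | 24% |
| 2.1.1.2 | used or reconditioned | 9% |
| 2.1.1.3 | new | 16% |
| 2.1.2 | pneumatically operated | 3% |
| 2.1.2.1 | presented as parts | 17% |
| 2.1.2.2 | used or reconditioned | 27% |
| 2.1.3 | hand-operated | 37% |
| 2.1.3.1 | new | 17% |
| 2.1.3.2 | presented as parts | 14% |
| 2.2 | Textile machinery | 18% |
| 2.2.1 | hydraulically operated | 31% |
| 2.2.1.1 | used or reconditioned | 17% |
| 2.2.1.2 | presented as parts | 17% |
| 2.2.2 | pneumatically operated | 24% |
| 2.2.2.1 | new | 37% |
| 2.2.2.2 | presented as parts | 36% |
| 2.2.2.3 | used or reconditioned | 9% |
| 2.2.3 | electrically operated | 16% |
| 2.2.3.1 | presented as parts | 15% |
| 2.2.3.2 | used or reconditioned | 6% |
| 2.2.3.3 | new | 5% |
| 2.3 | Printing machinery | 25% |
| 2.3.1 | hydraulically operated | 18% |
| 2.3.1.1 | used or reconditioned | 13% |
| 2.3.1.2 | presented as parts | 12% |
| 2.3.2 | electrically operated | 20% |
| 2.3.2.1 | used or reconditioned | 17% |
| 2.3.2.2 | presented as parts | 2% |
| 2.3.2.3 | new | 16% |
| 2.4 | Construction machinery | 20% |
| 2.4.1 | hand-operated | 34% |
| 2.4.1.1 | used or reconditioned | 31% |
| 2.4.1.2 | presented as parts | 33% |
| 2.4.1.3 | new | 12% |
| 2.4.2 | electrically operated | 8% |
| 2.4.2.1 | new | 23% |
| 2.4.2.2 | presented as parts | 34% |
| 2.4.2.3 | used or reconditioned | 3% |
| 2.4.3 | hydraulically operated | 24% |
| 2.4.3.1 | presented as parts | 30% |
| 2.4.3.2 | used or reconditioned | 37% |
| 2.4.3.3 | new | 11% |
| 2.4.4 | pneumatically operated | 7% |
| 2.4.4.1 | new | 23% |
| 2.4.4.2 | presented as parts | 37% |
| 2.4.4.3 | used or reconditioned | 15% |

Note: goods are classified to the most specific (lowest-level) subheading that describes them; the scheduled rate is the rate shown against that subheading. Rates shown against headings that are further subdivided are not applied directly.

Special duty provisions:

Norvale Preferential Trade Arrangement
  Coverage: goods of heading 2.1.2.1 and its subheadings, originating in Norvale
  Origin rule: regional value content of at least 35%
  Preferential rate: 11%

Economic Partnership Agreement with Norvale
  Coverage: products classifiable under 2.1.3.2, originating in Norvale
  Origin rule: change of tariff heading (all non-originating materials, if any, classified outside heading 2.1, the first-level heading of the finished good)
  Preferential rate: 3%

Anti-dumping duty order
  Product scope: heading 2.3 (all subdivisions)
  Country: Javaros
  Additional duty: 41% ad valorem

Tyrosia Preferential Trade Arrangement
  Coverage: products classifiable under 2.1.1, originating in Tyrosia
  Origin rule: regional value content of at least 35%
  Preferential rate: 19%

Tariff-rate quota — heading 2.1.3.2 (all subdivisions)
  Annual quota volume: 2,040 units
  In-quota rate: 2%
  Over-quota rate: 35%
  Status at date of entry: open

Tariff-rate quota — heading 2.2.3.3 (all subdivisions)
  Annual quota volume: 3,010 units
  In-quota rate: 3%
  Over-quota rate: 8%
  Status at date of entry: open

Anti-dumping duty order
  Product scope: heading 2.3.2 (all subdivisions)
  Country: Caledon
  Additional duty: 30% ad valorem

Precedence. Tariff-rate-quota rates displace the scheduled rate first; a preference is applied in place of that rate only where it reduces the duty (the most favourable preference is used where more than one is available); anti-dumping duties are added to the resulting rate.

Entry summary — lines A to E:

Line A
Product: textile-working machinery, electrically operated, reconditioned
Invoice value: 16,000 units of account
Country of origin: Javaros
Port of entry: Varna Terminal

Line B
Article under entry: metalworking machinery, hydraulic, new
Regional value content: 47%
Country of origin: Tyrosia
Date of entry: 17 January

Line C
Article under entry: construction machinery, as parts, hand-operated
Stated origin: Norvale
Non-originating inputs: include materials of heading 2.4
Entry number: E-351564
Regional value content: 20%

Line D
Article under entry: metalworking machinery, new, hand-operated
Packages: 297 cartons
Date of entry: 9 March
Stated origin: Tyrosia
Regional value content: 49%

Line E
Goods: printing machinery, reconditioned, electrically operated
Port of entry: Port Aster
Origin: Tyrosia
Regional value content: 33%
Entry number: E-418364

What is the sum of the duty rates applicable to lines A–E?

89%

Line A: textile-working → 2.2; electrically operated → 2.2.3; reconditioned → 2.2.3.2. Scheduled 6%. No special measure applies. → 6%.
Line B: metalworking → 2.1; hydraulic → 2.1.1; new → 2.1.1.3. Scheduled 16%. Tyrosia agreement on 2.1.1: RVC ≥ 35% → 19% available; preference 19% not lower than 16% → no reduction. → 16%.
Line C: construction → 2.4; hand-operated → 2.4.1; as parts → 2.4.1.2. Scheduled 33%. Norvale agreement on 2.1.2.1: 2.4.1.2 not covered; Norvale agreement on 2.1.3.2: 2.4.1.2 not covered. → 33%.
Line D: metalworking → 2.1; hand-operated → 2.1.3; new → 2.1.3.1. Scheduled 17%. Tyrosia agreement on 2.1.1: 2.1.3.1 not covered. → 17%.
Line E: printing → 2.3; electrically operated → 2.3.2; reconditioned → 2.3.2.1. Scheduled 17%. Tyrosia agreement on 2.1.1: 2.3.2.1 not covered. → 17%.
Sum: 6% + 16% + 33% + 17% + 17% = 89%.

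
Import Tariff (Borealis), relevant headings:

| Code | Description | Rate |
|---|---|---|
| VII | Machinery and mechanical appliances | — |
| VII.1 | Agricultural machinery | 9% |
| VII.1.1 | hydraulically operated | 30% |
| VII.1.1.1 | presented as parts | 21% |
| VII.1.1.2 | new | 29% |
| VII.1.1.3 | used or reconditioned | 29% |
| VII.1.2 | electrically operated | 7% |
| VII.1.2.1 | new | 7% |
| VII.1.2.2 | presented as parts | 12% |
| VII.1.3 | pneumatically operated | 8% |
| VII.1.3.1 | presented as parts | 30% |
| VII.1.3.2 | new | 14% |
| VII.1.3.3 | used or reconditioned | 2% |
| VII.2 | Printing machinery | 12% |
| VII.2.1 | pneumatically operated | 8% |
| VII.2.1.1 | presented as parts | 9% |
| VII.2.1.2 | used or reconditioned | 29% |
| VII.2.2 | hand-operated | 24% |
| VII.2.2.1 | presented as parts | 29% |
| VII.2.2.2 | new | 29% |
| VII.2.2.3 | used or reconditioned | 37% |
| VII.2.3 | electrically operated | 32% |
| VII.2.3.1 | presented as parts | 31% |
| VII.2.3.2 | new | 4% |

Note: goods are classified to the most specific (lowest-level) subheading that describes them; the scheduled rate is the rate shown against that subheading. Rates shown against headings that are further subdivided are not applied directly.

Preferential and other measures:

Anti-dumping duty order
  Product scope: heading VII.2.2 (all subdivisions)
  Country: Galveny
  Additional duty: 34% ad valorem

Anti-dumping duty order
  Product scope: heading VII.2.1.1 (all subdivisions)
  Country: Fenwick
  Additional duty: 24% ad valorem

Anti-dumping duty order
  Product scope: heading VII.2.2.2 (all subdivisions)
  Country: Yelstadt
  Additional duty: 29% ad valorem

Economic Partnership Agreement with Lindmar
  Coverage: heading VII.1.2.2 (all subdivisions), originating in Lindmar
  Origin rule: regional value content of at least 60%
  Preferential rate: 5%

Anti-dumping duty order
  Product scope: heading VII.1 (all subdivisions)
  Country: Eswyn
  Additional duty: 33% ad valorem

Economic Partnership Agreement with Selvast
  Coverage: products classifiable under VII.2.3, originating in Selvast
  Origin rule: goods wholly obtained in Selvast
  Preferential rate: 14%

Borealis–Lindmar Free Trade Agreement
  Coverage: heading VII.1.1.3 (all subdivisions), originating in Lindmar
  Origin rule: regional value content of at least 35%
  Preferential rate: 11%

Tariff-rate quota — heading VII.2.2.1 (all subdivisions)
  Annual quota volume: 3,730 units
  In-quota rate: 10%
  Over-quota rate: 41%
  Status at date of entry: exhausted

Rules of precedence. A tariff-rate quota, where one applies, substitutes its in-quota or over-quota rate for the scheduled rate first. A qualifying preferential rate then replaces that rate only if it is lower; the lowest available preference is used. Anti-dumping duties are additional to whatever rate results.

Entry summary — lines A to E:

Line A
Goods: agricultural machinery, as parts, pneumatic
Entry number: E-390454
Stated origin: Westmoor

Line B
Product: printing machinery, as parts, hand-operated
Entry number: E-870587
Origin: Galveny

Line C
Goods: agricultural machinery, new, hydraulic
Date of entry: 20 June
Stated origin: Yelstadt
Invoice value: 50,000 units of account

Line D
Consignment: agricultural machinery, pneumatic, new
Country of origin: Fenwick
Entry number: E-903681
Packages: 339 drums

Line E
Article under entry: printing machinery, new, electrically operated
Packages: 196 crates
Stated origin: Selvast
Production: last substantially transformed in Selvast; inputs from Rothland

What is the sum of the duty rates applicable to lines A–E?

Line A: agricultural → VII.1; pneumatic → VII.1.3; as parts → VII.1.3.1. Scheduled 30%. No special measure applies. → 30%.
Line B: printing → VII.2; hand-operated → VII.2.2; as parts → VII.2.2.1. Scheduled 29%. quota on VII.2.2.1 exhausted → over-quota 41%; anti-dumping (Galveny, VII.2.2): +34%; total 41% + 34% = 75%. → 75%.
Line C: agricultural → VII.1; hydraulic → VII.1.1; new → VII.1.1.2. Scheduled 29%. No special measure applies. → 29%.
Line D: agricultural → VII.1; pneumatic → VII.1.3; new → VII.1.3.2. Scheduled 14%. No special measure applies. → 14%.
Line E: printing → VII.2; electrically operated → VII.2.3; new → VII.2.3.2. Scheduled 4%. Selvast agreement on VII.2.3: not wholly obtained. → 4%.
Sum: 30% + 75% + 29% + 14% + 4% = 152%.

152%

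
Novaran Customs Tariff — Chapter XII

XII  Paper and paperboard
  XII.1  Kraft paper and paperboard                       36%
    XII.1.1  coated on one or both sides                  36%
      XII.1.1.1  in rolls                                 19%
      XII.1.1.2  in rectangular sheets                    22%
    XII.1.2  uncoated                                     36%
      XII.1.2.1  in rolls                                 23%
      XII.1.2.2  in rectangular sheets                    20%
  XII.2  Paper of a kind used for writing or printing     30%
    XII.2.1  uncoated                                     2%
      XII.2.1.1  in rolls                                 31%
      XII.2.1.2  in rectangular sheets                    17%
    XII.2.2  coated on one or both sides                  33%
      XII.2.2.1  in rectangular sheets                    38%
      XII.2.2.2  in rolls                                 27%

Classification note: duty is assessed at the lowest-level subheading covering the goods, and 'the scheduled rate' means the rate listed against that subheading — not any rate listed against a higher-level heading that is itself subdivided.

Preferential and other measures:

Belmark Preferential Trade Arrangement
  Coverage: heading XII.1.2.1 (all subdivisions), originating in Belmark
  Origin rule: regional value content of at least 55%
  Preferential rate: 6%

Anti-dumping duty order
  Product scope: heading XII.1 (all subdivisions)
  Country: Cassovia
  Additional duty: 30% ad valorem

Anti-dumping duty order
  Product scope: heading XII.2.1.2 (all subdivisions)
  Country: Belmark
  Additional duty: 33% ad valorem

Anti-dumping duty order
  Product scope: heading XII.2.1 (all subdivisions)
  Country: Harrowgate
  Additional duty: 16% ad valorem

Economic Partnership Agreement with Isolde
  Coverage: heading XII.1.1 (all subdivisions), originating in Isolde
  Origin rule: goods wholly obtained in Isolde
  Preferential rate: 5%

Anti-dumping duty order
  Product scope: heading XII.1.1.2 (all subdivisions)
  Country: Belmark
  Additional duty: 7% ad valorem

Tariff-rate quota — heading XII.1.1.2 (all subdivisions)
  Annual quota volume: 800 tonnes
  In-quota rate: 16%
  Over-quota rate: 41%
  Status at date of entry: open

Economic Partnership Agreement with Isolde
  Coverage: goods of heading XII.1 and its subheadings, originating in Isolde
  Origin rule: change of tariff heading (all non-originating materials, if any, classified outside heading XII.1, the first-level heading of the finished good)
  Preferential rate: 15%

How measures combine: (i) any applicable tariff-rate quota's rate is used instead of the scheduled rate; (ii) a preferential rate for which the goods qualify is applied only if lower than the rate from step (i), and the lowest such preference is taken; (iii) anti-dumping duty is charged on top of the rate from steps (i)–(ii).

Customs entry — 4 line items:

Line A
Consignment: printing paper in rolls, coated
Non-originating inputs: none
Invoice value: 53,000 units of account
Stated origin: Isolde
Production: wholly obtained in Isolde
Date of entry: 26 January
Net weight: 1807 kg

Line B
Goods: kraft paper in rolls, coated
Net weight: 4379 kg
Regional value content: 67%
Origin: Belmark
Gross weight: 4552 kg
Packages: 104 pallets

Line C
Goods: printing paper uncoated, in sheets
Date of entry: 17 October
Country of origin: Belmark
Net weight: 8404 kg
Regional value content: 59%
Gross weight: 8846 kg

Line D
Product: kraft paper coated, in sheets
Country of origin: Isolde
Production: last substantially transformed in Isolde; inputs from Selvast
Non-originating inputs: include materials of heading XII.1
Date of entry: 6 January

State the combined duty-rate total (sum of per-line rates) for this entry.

Line A: printing paper → XII.2; coated → XII.2.2; in rolls → XII.2.2.2. Scheduled 27%. Isolde agreement on XII.1.1: XII.2.2.2 not covered; Isolde agreement on XII.1: XII.2.2.2 not covered. → 27%.
Line B: kraft paper → XII.1; coated → XII.1.1; in rolls → XII.1.1.1. Scheduled 19%. Belmark agreement on XII.1.2.1: XII.1.1.1 not covered. → 19%.
Line C: printing paper → XII.2; uncoated → XII.2.1; in sheets → XII.2.1.2. Scheduled 17%. Belmark agreement on XII.1.2.1: XII.2.1.2 not covered; anti-dumping (Belmark, XII.2.1.2): +33%; total 17% + 33% = 50%. → 50%.
Line D: kraft paper → XII.1; coated → XII.1.1; in sheets → XII.1.1.2. Scheduled 22%. quota on XII.1.1.2 open → in-quota 16%; Isolde agreement on XII.1.1: not wholly obtained; Isolde agreement on XII.1: CTH not met. → 16%.
Sum: 27% + 19% + 50% + 16% = 112%.

112%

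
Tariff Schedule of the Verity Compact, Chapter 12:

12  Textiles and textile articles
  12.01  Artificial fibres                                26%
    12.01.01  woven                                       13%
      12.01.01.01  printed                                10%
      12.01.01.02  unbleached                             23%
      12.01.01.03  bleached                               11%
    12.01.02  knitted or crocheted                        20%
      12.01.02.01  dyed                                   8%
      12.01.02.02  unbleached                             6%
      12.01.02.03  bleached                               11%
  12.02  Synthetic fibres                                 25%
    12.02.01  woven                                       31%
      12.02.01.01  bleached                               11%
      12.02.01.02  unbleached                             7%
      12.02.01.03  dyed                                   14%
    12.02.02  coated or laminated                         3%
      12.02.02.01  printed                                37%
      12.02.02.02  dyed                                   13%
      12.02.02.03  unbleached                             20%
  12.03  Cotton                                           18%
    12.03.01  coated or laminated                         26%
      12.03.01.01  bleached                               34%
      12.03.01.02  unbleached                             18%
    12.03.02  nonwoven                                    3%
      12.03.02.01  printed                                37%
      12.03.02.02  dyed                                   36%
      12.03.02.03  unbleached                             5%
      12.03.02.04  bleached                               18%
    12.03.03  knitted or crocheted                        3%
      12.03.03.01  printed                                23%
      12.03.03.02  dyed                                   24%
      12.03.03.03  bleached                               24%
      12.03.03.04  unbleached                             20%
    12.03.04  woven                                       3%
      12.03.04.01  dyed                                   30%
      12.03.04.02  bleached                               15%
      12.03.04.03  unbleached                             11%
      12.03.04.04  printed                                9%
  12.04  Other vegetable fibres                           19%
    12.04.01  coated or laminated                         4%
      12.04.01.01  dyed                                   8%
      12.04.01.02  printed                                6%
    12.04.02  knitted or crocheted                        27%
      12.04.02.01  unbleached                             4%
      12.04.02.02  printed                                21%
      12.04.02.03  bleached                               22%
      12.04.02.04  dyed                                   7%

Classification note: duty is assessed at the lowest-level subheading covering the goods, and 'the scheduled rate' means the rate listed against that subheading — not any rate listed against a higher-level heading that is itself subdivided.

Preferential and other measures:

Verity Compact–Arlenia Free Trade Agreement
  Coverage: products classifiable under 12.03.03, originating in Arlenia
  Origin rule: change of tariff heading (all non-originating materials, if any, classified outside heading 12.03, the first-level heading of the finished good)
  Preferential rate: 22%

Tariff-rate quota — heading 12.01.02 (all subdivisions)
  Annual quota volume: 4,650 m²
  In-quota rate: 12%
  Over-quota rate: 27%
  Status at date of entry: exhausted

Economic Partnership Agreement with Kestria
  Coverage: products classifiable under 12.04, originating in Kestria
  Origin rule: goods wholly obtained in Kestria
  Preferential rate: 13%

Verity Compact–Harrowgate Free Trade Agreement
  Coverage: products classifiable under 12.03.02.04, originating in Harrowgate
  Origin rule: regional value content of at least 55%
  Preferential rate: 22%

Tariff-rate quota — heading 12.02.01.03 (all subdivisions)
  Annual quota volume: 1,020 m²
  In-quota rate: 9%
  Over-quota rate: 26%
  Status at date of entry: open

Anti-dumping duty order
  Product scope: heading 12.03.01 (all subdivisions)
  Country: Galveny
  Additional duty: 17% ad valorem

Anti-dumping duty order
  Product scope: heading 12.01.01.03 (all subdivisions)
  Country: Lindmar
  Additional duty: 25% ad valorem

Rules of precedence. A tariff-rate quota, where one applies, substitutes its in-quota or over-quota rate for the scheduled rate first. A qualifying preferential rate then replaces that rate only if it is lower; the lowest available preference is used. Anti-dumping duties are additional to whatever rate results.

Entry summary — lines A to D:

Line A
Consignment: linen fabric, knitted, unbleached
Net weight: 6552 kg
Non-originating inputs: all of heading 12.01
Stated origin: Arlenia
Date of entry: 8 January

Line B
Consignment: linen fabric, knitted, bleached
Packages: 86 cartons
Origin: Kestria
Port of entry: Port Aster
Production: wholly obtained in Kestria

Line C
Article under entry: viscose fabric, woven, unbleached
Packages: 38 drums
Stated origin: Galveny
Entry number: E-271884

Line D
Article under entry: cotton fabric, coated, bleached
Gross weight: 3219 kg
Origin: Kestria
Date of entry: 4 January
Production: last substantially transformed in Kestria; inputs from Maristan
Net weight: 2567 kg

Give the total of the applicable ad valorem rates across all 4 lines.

Line A: linen → 12.04; knitted → 12.04.02; unbleached → 12.04.02.01. Scheduled 4%. Arlenia agreement on 12.03.03: 12.04.02.01 not covered. → 4%.
Line B: linen → 12.04; knitted → 12.04.02; bleached → 12.04.02.03. Scheduled 22%. Kestria agreement on 12.04: wholly obtained → 13% available; preferential 13%. → 13%.
Line C: viscose → 12.01; woven → 12.01.01; unbleached → 12.01.01.02. Scheduled 23%. No special measure applies. → 23%.
Line D: cotton → 12.03; coated → 12.03.01; bleached → 12.03.01.01. Scheduled 34%. Kestria agreement on 12.04: 12.03.01.01 not covered. → 34%.
Sum: 4% + 13% + 23% + 34% = 74%.

74%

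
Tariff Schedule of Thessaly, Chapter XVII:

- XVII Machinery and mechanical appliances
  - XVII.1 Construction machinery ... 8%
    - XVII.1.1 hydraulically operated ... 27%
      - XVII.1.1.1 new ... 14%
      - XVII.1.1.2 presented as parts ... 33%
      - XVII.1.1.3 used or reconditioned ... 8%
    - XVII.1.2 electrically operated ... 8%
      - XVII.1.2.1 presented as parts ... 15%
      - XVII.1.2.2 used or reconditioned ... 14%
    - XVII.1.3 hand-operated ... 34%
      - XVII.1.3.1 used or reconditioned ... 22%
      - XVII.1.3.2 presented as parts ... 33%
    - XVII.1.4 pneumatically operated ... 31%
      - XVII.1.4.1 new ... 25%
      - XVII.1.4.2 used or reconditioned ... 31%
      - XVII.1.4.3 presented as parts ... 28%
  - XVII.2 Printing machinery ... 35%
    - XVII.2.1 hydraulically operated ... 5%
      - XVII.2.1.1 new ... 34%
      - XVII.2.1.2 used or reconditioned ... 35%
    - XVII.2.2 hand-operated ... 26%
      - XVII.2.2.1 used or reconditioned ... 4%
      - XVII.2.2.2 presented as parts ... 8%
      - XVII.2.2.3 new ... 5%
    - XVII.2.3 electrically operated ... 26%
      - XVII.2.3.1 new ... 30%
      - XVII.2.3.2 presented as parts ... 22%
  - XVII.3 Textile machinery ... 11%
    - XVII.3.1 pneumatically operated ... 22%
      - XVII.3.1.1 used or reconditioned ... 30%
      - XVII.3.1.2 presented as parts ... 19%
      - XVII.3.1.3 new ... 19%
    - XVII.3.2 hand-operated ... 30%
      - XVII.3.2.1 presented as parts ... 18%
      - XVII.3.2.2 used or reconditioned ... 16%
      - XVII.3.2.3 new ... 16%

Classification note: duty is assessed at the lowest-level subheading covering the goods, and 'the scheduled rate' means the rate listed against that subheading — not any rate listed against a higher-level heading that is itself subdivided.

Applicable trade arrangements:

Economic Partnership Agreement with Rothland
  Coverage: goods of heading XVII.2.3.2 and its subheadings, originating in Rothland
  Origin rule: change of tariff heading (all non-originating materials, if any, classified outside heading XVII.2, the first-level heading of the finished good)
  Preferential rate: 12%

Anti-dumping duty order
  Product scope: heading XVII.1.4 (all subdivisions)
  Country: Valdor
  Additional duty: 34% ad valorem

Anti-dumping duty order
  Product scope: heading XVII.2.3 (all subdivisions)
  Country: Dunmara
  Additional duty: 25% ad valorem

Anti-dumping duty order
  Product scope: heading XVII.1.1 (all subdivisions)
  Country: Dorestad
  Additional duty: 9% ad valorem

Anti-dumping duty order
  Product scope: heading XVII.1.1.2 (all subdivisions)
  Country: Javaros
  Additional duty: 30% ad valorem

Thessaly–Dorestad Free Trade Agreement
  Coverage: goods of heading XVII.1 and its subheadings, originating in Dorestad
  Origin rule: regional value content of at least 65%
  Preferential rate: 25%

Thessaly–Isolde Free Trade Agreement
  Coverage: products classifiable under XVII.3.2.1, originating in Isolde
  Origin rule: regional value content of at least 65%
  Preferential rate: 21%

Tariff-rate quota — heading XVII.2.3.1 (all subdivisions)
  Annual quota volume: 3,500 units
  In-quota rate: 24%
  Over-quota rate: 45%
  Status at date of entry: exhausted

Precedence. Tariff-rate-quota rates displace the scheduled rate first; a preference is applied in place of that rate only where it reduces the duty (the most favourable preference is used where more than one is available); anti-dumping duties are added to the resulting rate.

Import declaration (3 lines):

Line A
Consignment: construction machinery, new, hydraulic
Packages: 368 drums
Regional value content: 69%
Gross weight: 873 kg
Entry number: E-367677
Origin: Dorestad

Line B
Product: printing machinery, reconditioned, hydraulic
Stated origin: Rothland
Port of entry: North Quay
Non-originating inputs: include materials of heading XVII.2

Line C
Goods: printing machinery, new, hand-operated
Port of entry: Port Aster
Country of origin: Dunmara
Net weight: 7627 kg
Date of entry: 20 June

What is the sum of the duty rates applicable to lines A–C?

63%

Line A: construction → XVII.1; hydraulic → XVII.1.1; new → XVII.1.1.1. Scheduled 14%. Dorestad agreement on XVII.1: RVC ≥ 65% → 25% available; preference 25% not lower than 14% → no reduction; anti-dumping (Dorestad, XVII.1.1): +9%; total 14% + 9% = 23%. → 23%.
Line B: printing → XVII.2; hydraulic → XVII.2.1; reconditioned → XVII.2.1.2. Scheduled 35%. Rothland agreement on XVII.2.3.2: XVII.2.1.2 not covered. → 35%.
Line C: printing → XVII.2; hand-operated → XVII.2.2; new → XVII.2.2.3. Scheduled 5%. No special measure applies. → 5%.
Sum: 23% + 35% + 5% = 63%.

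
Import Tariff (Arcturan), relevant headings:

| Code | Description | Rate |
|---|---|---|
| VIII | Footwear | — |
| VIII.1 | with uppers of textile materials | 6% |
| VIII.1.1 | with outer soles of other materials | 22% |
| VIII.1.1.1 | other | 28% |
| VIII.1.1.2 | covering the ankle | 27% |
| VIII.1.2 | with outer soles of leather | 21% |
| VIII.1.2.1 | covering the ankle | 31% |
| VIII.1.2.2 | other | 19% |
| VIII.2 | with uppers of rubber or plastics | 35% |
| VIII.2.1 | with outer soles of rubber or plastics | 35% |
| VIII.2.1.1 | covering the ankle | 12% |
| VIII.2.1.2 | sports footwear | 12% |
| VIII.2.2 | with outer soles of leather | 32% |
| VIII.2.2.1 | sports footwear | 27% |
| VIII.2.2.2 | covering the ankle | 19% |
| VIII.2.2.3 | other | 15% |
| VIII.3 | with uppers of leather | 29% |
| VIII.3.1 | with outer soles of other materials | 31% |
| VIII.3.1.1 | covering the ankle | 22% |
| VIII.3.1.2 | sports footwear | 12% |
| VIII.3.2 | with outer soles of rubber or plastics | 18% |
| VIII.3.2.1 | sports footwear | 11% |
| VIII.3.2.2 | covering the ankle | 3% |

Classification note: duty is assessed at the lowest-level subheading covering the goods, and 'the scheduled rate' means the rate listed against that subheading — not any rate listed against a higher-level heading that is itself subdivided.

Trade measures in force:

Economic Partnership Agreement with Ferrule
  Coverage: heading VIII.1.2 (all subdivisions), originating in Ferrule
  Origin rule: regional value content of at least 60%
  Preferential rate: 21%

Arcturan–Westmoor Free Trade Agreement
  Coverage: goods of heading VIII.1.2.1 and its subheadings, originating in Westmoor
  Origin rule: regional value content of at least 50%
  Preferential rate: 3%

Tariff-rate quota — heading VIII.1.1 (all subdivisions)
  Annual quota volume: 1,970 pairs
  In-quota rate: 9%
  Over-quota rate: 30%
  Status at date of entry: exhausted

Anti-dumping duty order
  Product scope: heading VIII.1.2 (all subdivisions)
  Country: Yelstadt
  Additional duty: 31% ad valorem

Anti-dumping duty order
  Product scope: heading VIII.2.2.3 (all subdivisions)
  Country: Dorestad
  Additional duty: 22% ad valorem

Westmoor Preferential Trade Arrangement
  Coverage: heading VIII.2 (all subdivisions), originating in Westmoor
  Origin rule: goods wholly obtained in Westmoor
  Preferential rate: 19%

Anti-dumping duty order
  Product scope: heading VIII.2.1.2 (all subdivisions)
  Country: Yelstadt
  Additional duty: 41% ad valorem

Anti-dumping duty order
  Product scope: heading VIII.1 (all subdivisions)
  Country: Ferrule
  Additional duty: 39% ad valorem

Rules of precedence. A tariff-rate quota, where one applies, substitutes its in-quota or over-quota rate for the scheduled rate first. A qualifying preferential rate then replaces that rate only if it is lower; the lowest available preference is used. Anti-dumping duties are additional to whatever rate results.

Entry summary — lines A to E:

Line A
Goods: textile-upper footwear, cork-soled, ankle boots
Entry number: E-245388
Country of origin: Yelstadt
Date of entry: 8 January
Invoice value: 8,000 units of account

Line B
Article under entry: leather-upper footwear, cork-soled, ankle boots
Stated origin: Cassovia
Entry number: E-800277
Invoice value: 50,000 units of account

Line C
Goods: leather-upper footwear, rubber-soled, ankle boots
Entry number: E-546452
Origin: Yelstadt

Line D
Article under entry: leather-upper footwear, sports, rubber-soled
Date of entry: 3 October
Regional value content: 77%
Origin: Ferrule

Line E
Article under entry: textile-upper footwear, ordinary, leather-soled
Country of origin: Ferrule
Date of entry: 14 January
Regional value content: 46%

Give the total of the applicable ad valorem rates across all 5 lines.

124%

Line A: textile-upper → VIII.1; cork-soled → VIII.1.1; ankle boots → VIII.1.1.2. Scheduled 27%. quota on VIII.1.1 exhausted → over-quota 30%. → 30%.
Line B: leather-upper → VIII.3; cork-soled → VIII.3.1; ankle boots → VIII.3.1.1. Scheduled 22%. No special measure applies. → 22%.
Line C: leather-upper → VIII.3; rubber-soled → VIII.3.2; ankle boots → VIII.3.2.2. Scheduled 3%. No special measure applies. → 3%.
Line D: leather-upper → VIII.3; rubber-soled → VIII.3.2; sports → VIII.3.2.1. Scheduled 11%. Ferrule agreement on VIII.1.2: VIII.3.2.1 not covered. → 11%.
Line E: textile-upper → VIII.1; leather-soled → VIII.1.2; ordinary → VIII.1.2.2. Scheduled 19%. Ferrule agreement on VIII.1.2: RVC < 60%; anti-dumping (Ferrule, VIII.1): +39%; total 19% + 39% = 58%. → 58%.
Sum: 30% + 22% + 3% + 11% + 58% = 124%.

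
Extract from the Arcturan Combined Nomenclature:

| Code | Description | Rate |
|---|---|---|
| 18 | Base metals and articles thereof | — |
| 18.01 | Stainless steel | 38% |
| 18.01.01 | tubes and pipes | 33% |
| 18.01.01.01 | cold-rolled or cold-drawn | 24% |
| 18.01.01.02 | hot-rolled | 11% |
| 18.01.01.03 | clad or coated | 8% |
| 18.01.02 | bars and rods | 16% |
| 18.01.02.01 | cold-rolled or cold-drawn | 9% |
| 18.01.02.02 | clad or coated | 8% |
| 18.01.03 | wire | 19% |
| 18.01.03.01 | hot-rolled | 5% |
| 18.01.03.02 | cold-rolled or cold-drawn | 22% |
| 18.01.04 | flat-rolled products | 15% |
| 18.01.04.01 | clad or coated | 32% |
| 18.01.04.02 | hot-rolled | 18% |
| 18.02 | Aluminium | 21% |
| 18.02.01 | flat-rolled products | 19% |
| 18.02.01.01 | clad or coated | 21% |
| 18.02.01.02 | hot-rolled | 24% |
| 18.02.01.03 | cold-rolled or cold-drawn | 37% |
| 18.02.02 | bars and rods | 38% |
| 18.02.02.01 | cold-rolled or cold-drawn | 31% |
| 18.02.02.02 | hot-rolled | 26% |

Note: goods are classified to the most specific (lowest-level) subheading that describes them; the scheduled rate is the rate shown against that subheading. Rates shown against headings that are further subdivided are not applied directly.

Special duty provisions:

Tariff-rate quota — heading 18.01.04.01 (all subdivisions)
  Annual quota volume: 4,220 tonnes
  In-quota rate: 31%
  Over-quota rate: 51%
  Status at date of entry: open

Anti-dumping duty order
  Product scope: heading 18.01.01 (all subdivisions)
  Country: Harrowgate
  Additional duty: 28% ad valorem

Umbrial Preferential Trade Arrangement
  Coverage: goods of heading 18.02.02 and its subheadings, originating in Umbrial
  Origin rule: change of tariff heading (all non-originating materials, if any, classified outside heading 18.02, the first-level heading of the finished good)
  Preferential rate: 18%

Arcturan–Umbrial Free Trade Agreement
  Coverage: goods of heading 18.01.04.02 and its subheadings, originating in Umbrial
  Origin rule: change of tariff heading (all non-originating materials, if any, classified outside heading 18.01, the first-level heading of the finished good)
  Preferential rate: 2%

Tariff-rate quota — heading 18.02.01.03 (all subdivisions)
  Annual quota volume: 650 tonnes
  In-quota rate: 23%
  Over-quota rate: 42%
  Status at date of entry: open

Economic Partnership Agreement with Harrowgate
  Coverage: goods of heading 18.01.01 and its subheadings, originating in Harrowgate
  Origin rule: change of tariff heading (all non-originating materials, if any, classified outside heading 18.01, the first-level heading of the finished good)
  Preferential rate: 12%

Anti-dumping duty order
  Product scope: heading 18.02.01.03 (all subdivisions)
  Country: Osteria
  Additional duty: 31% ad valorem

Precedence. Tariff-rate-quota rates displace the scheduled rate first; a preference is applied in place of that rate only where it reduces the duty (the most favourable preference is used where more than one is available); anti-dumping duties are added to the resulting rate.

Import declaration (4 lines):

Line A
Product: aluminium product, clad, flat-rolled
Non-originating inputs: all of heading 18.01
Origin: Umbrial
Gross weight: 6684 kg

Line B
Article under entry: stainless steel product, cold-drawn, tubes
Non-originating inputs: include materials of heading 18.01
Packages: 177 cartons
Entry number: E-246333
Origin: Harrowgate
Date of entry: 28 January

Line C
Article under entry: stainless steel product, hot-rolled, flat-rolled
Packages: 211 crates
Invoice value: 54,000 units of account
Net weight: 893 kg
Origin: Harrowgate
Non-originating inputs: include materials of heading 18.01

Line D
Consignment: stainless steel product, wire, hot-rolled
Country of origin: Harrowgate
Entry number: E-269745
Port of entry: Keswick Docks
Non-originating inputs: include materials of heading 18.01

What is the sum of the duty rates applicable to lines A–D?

96%

Line A: aluminium → 18.02; flat-rolled → 18.02.01; clad → 18.02.01.01. Scheduled 21%. Umbrial agreement on 18.02.02: 18.02.01.01 not covered; Umbrial agreement on 18.01.04.02: 18.02.01.01 not covered. → 21%.
Line B: stainless steel → 18.01; tubes → 18.01.01; cold-drawn → 18.01.01.01. Scheduled 24%. Harrowgate agreement on 18.01.01: CTH not met; anti-dumping (Harrowgate, 18.01.01): +28%; total 24% + 28% = 52%. → 52%.
Line C: stainless steel → 18.01; flat-rolled → 18.01.04; hot-rolled → 18.01.04.02. Scheduled 18%. Harrowgate agreement on 18.01.01: 18.01.04.02 not covered. → 18%.
Line D: stainless steel → 18.01; wire → 18.01.03; hot-rolled → 18.01.03.01. Scheduled 5%. Harrowgate agreement on 18.01.01: 18.01.03.01 not covered. → 5%.
Sum: 21% + 52% + 18% + 5% = 96%.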